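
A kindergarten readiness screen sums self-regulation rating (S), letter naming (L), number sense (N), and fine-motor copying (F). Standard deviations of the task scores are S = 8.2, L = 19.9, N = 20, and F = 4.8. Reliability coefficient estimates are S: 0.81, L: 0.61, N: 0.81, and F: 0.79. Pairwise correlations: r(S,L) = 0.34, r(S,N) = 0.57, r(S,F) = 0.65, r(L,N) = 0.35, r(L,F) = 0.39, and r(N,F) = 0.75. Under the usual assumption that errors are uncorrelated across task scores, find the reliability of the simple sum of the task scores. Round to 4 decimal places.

Var(S+L+N+F) = 8.2² + 19.9² + 20² + 4.8² + 2·[8.2·19.9·0.34 + 8.2·20·0.57 + 8.2·4.8·0.65 + 19.9·20·0.35 + 19.9·4.8·0.39 + 20·4.8·0.75] = 886.29 + 846.196 = 1732.49.
Because errors are independent across components, Cov(Tᵢ,Tⱼ) = Cov(Xᵢ,Xⱼ); the off-diagonal part of the true-score variance is the same as above.
True-score variance = [8.2²·0.81 + 19.9²·0.61 + 20²·0.81 + 4.8²·0.79] + 846.196 = 638.232 + 846.196 = 1484.43.
Reliability = 1484.43 / 1732.49 = 0.8568.

0.8568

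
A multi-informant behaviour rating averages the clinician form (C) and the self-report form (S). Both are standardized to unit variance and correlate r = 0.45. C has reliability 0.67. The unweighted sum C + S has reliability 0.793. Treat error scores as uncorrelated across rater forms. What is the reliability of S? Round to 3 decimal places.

Var(C+S) = 2 + 2·0.45 = 2.900.
True-score variance = ρ_C + ρ_S + 2·0.45, so 0.793 = (0.67 + ρ_S + 0.90) / 2.900.
ρ_S = 0.793·2.900 − 0.67 − 0.90 = 0.730.

0.730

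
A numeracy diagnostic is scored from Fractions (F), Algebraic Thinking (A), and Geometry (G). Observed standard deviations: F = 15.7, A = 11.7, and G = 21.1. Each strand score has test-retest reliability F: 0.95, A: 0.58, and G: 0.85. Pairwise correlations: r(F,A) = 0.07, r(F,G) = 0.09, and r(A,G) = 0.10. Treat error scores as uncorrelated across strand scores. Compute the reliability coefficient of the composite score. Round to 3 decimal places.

0.858

Var(F+A+G) = 15.7² + 11.7² + 21.1² + 2·[15.7·11.7·0.07 + 15.7·21.1·0.09 + 11.7·21.1·0.10] = 828.59 + 134.719 = 963.309.
Because errors are independent across components, Cov(Tᵢ,Tⱼ) = Cov(Xᵢ,Xⱼ); the off-diagonal part of the true-score variance is the same as above.
True-score variance = [15.7²·0.95 + 11.7²·0.58 + 21.1²·0.85] + 134.719 = 691.99 + 134.719 = 826.709.
Reliability = 826.709 / 963.309 = 0.858.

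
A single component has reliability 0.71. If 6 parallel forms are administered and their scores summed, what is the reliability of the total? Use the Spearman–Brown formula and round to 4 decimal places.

ρ_k = kρ / (1 + (k−1)ρ) = 6·0.71 / (1 + 5·0.71) = 4.260 / 4.550 = 0.9363.

0.9363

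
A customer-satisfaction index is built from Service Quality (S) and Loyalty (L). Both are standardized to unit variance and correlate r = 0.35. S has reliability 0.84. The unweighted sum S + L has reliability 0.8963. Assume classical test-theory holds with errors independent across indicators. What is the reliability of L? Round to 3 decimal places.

0.880

Var(S+L) = 2 + 2·0.35 = 2.700.
True-score variance = ρ_S + ρ_L + 2·0.35, so 0.8963 = (0.84 + ρ_L + 0.70) / 2.700.
ρ_L = 0.8963·2.700 − 0.84 − 0.70 = 0.880.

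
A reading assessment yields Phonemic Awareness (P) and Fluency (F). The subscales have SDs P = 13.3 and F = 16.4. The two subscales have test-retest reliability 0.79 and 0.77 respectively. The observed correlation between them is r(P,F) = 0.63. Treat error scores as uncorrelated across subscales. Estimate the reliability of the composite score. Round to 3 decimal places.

0.863

Var(P+F) = 13.3² + 16.4² + 2·[13.3·16.4·0.63] = 445.85 + 274.831 = 720.681.
Under uncorrelated errors the observed covariances equal the true-score covariances, so only the own-variance terms attenuate.
True-score variance = [13.3²·0.79 + 16.4²·0.77] + 274.831 = 346.842 + 274.831 = 621.674.
Reliability = 621.674 / 720.681 = 0.863.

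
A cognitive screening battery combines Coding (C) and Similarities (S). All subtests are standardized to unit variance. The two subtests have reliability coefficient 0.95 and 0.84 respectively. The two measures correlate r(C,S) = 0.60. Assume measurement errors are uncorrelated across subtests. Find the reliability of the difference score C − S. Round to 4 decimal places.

Var(C−S) = 1 + 1 − 2·0.60 = 2 − 1.2 = 0.8.
Under uncorrelated errors the observed covariances equal the true-score covariances, so only the own-variance terms attenuate.
True-score variance = [0.95 + 0.84] − 1.2 = 1.79 − 1.2 = 0.59.
Reliability = 0.59 / 0.8 = 0.7375.

0.7375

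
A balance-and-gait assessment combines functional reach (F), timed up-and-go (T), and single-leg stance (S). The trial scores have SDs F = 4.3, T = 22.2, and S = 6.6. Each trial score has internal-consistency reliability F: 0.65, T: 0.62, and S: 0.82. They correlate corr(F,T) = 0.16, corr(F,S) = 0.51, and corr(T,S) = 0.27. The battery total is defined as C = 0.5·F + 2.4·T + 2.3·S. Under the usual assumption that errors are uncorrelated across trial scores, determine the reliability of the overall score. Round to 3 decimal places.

0.687

Var(C) = 0.5²·4.3² + 2.4²·22.2² + 2.3²·6.6² + 2·[1.2·4.3·22.2·0.16 + 1.15·4.3·6.6·0.51 + 5.52·22.2·6.6·0.27] = 3073.81 + 506.693 = 3580.51.
Because errors are independent across components, Cov(Tᵢ,Tⱼ) = Cov(Xᵢ,Xⱼ); the off-diagonal part of the true-score variance is the same as above.
True-score variance = [0.5²·4.3²·0.65 + 2.4²·22.2²·0.62 + 2.3²·6.6²·0.82] + 506.693 = 1951.99 + 506.693 = 2458.68.
Reliability = 2458.68 / 3580.51 = 0.687.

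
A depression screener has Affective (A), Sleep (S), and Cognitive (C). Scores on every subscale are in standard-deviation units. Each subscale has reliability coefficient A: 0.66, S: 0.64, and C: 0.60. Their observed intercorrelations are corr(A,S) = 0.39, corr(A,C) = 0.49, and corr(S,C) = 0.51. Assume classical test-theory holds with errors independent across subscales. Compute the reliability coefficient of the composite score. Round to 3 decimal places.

0.810

Var(A+S+C) = 3 + 2·[0.39 + 0.49 + 0.51] = 3 + 2.78 = 5.78.
With uncorrelated errors the cross-covariances are all true-score covariance, so they carry over unchanged; only the diagonal terms shrink to ρᵢσᵢ².
True-score variance = [0.66 + 0.64 + 0.60] + 2.78 = 1.9 + 2.78 = 4.68.
Reliability = 4.68 / 5.78 = 0.810.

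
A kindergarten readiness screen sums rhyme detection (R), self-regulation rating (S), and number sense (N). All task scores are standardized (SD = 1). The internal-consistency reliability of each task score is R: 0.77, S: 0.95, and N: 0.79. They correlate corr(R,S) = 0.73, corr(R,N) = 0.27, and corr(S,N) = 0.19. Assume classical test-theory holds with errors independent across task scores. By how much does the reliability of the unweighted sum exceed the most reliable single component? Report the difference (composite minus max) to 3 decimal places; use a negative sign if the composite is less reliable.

Var(sum) = 3 + 2.38 = 5.38; true-score variance = 2.51 + 2.38 = 4.89; composite reliability = 0.9089.
Max component reliability = 0.9500.
Difference = 0.9089 − 0.9500 = -0.041.

-0.041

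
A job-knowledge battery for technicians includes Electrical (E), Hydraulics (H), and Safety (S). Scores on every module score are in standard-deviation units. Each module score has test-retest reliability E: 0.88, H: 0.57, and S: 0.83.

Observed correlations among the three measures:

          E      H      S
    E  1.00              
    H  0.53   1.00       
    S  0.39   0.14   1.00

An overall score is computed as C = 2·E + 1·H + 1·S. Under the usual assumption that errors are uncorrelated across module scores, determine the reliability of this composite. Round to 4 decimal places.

Var(C) = 2² + 1 + 1 + 2·[2·0.53 + 2·0.39 + 0.14] = 6 + 3.96 = 9.96.
With uncorrelated errors the cross-covariances are all true-score covariance, so they carry over unchanged; only the diagonal terms shrink to ρᵢσᵢ².
True-score variance = [2²·0.88 + 0.57 + 0.83] + 3.96 = 4.92 + 3.96 = 8.88.
Reliability = 8.88 / 9.96 = 0.8916.

0.8916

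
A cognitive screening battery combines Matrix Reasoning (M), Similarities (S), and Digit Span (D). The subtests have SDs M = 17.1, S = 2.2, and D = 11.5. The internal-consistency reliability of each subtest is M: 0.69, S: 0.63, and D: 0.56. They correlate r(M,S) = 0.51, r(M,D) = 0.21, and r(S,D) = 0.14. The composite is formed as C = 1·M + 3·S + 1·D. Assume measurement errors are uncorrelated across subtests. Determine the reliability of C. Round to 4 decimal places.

Var(C) = 17.1² + 3²·2.2² + 11.5² + 2·[3·17.1·2.2·0.51 + 17.1·11.5·0.21 + 3·2.2·11.5·0.14] = 468.22 + 218.962 = 687.182.
Under uncorrelated errors the observed covariances equal the true-score covariances, so only the own-variance terms attenuate.
True-score variance = [17.1²·0.69 + 3²·2.2²·0.63 + 11.5²·0.56] + 218.962 = 303.266 + 218.962 = 522.228.
Reliability = 522.228 / 687.182 = 0.7600.

0.7600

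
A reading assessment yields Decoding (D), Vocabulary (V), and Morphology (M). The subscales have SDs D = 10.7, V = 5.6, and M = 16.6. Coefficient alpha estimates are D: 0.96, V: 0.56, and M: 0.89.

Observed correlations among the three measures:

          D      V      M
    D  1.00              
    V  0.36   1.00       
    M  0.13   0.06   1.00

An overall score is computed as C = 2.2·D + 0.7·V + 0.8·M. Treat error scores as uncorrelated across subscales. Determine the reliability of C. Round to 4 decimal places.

0.9463

Var(C) = 2.2²·10.7² + 0.7²·5.6² + 0.8²·16.6² + 2·[1.54·10.7·5.6·0.36 + 1.76·10.7·16.6·0.13 + 0.56·5.6·16.6·0.06] = 745.856 + 153.965 = 899.822.
Because errors are independent across components, Cov(Tᵢ,Tⱼ) = Cov(Xᵢ,Xⱼ); the off-diagonal part of the true-score variance is the same as above.
True-score variance = [2.2²·10.7²·0.96 + 0.7²·5.6²·0.56 + 0.8²·16.6²·0.89] + 153.965 = 697.53 + 153.965 = 851.496.
Reliability = 851.496 / 899.822 = 0.9463.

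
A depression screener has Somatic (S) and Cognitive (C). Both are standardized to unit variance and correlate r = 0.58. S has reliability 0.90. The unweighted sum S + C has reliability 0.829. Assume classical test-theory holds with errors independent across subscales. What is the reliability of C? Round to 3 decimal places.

Var(S+C) = 2 + 2·0.58 = 3.160.
True-score variance = ρ_S + ρ_C + 2·0.58, so 0.829 = (0.90 + ρ_C + 1.16) / 3.160.
ρ_C = 0.829·3.160 − 0.90 − 1.16 = 0.560.

0.560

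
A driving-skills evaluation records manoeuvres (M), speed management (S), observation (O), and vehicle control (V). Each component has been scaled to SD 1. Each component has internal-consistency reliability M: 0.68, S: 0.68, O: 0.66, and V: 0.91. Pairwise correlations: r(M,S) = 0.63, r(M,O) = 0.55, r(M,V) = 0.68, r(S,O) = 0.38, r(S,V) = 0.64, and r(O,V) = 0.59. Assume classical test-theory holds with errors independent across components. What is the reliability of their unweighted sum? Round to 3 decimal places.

0.902

Var(M+S+O+V) = 4 + 2·[0.63 + 0.55 + 0.68 + 0.38 + 0.64 + 0.59] = 4 + 6.94 = 10.94.
Under uncorrelated errors the observed covariances equal the true-score covariances, so only the own-variance terms attenuate.
True-score variance = [0.68 + 0.68 + 0.66 + 0.91] + 6.94 = 2.93 + 6.94 = 9.87.
Reliability = 9.87 / 10.94 = 0.902.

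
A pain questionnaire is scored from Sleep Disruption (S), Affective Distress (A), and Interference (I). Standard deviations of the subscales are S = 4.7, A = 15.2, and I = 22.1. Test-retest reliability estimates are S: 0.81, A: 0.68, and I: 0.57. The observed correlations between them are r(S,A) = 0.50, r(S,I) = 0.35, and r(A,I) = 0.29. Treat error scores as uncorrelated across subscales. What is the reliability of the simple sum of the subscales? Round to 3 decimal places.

0.733

Var(S+A+I) = 4.7² + 15.2² + 22.1² + 2·[4.7·15.2·0.50 + 4.7·22.1·0.35 + 15.2·22.1·0.29] = 741.54 + 338.983 = 1080.52.
Because errors are independent across components, Cov(Tᵢ,Tⱼ) = Cov(Xᵢ,Xⱼ); the off-diagonal part of the true-score variance is the same as above.
True-score variance = [4.7²·0.81 + 15.2²·0.68 + 22.1²·0.57] + 338.983 = 453.394 + 338.983 = 792.376.
Reliability = 792.376 / 1080.52 = 0.733.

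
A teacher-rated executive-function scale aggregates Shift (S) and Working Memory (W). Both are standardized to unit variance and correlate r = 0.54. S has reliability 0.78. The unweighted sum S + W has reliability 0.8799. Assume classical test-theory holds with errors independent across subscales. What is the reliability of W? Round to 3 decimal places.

Var(S+W) = 2 + 2·0.54 = 3.080.
True-score variance = ρ_S + ρ_W + 2·0.54, so 0.8799 = (0.78 + ρ_W + 1.08) / 3.080.
ρ_W = 0.8799·3.080 − 0.78 − 1.08 = 0.850.

0.850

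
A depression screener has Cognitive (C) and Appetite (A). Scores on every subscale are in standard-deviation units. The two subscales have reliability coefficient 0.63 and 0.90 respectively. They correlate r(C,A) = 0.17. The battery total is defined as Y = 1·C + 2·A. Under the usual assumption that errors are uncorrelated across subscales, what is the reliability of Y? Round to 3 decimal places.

0.864

Var(Y) = 1 + 2² + 2·[2·0.17] = 5 + 0.68 = 5.68.
With uncorrelated errors the cross-covariances are all true-score covariance, so they carry over unchanged; only the diagonal terms shrink to ρᵢσᵢ².
True-score variance = [0.63 + 2²·0.90] + 0.68 = 4.23 + 0.68 = 4.91.
Reliability = 4.91 / 5.68 = 0.864.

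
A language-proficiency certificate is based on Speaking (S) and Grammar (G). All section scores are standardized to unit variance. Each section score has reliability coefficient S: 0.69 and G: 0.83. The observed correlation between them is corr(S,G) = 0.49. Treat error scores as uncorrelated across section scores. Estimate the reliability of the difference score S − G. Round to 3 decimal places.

Var(S−G) = 1 + 1 − 2·0.49 = 2 − 0.98 = 1.02.
Because errors are independent across components, Cov(Tᵢ,Tⱼ) = Cov(Xᵢ,Xⱼ); the off-diagonal part of the true-score variance is the same as above.
True-score variance = [0.69 + 0.83] − 0.98 = 1.52 − 0.98 = 0.54.
Reliability = 0.54 / 1.02 = 0.529.

0.529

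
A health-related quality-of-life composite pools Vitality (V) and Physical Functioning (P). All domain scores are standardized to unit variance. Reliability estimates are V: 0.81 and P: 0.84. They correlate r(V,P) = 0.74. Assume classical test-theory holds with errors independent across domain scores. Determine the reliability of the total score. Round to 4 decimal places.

0.8994

Var(V+P) = 2 + 2·[0.74] = 2 + 1.48 = 3.48.
With uncorrelated errors the cross-covariances are all true-score covariance, so they carry over unchanged; only the diagonal terms shrink to ρᵢσᵢ².
True-score variance = [0.81 + 0.84] + 1.48 = 1.65 + 1.48 = 3.13.
Reliability = 3.13 / 3.48 = 0.8994.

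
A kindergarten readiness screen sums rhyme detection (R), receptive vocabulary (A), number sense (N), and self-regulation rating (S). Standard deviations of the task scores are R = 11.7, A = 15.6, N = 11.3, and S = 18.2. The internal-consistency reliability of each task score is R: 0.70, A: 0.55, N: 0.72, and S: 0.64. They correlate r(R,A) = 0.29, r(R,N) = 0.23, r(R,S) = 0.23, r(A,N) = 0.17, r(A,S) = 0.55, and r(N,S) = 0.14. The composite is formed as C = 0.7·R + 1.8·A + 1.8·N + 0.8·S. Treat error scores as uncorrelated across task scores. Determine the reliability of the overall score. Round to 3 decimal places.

0.771

Var(C) = 0.7²·11.7² + 1.8²·15.6² + 1.8²·11.3² + 0.8²·18.2² + 2·[1.26·11.7·15.6·0.29 + 1.26·11.7·11.3·0.23 + 0.56·11.7·18.2·0.23 + 3.24·15.6·11.3·0.17 + 1.44·15.6·18.2·0.55 + 1.44·11.3·18.2·0.14] = 1481.27 + 991.709 = 2472.98.
Under uncorrelated errors the observed covariances equal the true-score covariances, so only the own-variance terms attenuate.
True-score variance = [0.7²·11.7²·0.70 + 1.8²·15.6²·0.55 + 1.8²·11.3²·0.72 + 0.8²·18.2²·0.64] + 991.709 = 914.172 + 991.709 = 1905.88.
Reliability = 1905.88 / 2472.98 = 0.771.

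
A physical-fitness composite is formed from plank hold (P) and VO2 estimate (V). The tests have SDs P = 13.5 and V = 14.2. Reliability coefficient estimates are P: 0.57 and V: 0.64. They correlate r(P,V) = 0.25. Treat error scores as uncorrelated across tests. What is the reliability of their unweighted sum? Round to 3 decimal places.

0.685

Var(P+V) = 13.5² + 14.2² + 2·[13.5·14.2·0.25] = 383.89 + 95.85 = 479.74.
Under uncorrelated errors the observed covariances equal the true-score covariances, so only the own-variance terms attenuate.
True-score variance = [13.5²·0.57 + 14.2²·0.64] + 95.85 = 232.932 + 95.85 = 328.782.
Reliability = 328.782 / 479.74 = 0.685.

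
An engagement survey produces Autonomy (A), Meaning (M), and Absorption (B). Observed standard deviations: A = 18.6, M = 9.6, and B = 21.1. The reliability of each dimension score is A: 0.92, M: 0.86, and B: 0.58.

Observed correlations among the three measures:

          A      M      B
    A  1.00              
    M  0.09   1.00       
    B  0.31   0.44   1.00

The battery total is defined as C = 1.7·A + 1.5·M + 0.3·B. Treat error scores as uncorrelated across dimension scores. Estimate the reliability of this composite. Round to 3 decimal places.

Var(C) = 1.7²·18.6² + 1.5²·9.6² + 0.3²·21.1² + 2·[2.55·18.6·9.6·0.09 + 0.51·18.6·21.1·0.31 + 0.45·9.6·21.1·0.44] = 1247.25 + 286.269 = 1533.52.
Because errors are independent across components, Cov(Tᵢ,Tⱼ) = Cov(Xᵢ,Xⱼ); the off-diagonal part of the true-score variance is the same as above.
True-score variance = [1.7²·18.6²·0.92 + 1.5²·9.6²·0.86 + 0.3²·21.1²·0.58] + 286.269 = 1121.41 + 286.269 = 1407.68.
Reliability = 1407.68 / 1533.52 = 0.918.

0.918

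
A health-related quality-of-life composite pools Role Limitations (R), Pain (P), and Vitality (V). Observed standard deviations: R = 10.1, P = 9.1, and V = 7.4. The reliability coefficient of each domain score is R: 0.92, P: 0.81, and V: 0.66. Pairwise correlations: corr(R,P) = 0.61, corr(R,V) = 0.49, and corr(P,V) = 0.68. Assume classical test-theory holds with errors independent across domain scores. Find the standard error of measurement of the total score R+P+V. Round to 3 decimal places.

Var(total) = 239.58 + 276.958 = 516.538.
True-score variance = 197.067 + 276.958 = 474.025, so reliability = 0.9177.
Error variance = 516.538 − 474.025 = 42.5131; SEM = √42.5131 = 6.520.

6.520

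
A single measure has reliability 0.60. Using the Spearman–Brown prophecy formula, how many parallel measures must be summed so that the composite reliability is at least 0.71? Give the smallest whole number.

2

k ≥ ρ*(1−ρ₁)/(ρ₁(1−ρ*)) = 0.71·0.40 / (0.60·0.29) = 1.632.
Smallest integer k = 2.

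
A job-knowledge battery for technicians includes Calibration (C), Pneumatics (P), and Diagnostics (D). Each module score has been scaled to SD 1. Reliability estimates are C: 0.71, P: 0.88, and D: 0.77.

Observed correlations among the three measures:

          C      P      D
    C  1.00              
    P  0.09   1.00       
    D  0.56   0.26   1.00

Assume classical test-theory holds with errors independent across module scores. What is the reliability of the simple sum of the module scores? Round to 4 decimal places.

0.8672

Var(C+P+D) = 3 + 2·[0.09 + 0.56 + 0.26] = 3 + 1.82 = 4.82.
Because errors are independent across components, Cov(Tᵢ,Tⱼ) = Cov(Xᵢ,Xⱼ); the off-diagonal part of the true-score variance is the same as above.
True-score variance = [0.71 + 0.88 + 0.77] + 1.82 = 2.36 + 1.82 = 4.18.
Reliability = 4.18 / 4.82 = 0.8672.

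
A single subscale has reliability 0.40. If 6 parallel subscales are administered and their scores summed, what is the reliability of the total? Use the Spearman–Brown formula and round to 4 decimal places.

ρ_k = kρ / (1 + (k−1)ρ) = 6·0.40 / (1 + 5·0.40) = 2.400 / 3.000 = 0.8000.

0.8000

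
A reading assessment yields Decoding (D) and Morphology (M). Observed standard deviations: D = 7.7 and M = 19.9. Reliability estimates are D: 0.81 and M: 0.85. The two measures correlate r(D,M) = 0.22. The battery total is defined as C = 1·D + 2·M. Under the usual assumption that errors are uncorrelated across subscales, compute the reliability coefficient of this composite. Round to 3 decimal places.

Var(C) = 7.7² + 2²·19.9² + 2·[2·7.7·19.9·0.22] = 1643.33 + 134.842 = 1778.17.
Because errors are independent across components, Cov(Tᵢ,Tⱼ) = Cov(Xᵢ,Xⱼ); the off-diagonal part of the true-score variance is the same as above.
True-score variance = [7.7²·0.81 + 2²·19.9²·0.85] + 134.842 = 1394.46 + 134.842 = 1529.3.
Reliability = 1529.3 / 1778.17 = 0.860.

0.860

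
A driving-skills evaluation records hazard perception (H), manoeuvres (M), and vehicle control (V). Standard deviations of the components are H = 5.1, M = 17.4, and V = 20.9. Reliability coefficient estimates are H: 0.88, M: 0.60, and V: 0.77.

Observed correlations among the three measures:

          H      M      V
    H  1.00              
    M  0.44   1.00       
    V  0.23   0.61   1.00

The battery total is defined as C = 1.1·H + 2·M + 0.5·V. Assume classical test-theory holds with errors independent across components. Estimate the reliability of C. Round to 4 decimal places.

Var(C) = 1.1²·5.1² + 2²·17.4² + 0.5²·20.9² + 2·[2.2·5.1·17.4·0.44 + 0.55·5.1·20.9·0.23 + 17.4·20.9·0.61] = 1351.71 + 642.433 = 1994.15.
Under uncorrelated errors the observed covariances equal the true-score covariances, so only the own-variance terms attenuate.
True-score variance = [1.1²·5.1²·0.88 + 2²·17.4²·0.60 + 0.5²·20.9²·0.77] + 642.433 = 838.405 + 642.433 = 1480.84.
Reliability = 1480.84 / 1994.15 = 0.7426.

0.7426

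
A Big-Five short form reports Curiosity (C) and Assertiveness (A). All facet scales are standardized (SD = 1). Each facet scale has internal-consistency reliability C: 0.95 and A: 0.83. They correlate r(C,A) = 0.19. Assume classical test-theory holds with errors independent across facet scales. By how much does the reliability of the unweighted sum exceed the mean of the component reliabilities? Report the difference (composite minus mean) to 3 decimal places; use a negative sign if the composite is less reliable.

0.018

Var(sum) = 2 + 0.38 = 2.38; true-score variance = 1.78 + 0.38 = 2.16; composite reliability = 0.9076.
Mean component reliability = 0.8900.
Difference = 0.9076 − 0.8900 = 0.018.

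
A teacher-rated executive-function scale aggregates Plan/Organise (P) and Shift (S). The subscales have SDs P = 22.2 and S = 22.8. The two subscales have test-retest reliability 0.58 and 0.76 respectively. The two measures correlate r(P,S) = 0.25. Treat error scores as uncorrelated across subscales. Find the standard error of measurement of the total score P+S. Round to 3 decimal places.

18.214

Var(total) = 1012.68 + 253.08 = 1265.76.
True-score variance = 680.926 + 253.08 = 934.006, so reliability = 0.7379.
Error variance = 1265.76 − 934.006 = 331.754; SEM = √331.754 = 18.214.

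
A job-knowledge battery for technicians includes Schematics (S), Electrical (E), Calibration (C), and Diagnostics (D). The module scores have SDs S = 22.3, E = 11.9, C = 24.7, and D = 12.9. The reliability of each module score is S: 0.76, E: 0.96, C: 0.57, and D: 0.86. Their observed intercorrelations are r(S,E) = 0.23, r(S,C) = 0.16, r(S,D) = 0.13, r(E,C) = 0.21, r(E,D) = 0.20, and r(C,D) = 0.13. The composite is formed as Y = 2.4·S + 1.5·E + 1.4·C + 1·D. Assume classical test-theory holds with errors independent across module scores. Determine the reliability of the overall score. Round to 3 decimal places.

0.801

Var(Y) = 2.4²·22.3² + 1.5²·11.9² + 1.4²·24.7² + 12.9² + 2·[3.6·22.3·11.9·0.23 + 3.36·22.3·24.7·0.16 + 2.4·22.3·12.9·0.13 + 2.1·11.9·24.7·0.21 + 1.5·11.9·12.9·0.20 + 1.4·24.7·12.9·0.13] = 4545.2 + 1678.52 = 6223.72.
Under uncorrelated errors the observed covariances equal the true-score covariances, so only the own-variance terms attenuate.
True-score variance = [2.4²·22.3²·0.76 + 1.5²·11.9²·0.96 + 1.4²·24.7²·0.57 + 12.9²·0.86] + 1678.52 = 3307.52 + 1678.52 = 4986.04.
Reliability = 4986.04 / 6223.72 = 0.801.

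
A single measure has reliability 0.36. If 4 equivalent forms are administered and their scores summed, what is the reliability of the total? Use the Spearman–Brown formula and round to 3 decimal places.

0.692

ρ_k = kρ / (1 + (k−1)ρ) = 4·0.36 / (1 + 3·0.36) = 1.440 / 2.080 = 0.692.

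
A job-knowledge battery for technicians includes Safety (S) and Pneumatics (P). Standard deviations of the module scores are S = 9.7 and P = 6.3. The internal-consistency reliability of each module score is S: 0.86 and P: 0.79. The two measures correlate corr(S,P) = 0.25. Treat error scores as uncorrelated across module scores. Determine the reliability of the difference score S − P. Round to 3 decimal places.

0.792

Var(S−P) = 9.7² + 6.3² − 2·9.7·6.3·0.25 = 133.78 − 30.555 = 103.225.
Because errors are independent across components, Cov(Tᵢ,Tⱼ) = Cov(Xᵢ,Xⱼ); the off-diagonal part of the true-score variance is the same as above.
True-score variance = [9.7²·0.86 + 6.3²·0.79] − 30.555 = 112.272 − 30.555 = 81.7175.
Reliability = 81.7175 / 103.225 = 0.792.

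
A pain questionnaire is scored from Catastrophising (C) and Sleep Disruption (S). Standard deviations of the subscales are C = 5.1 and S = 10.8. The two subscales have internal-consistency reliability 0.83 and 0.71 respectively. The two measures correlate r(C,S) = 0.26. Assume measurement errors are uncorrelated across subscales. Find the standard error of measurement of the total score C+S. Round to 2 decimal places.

Var(total) = 142.65 + 28.6416 = 171.292.
True-score variance = 104.403 + 28.6416 = 133.044, so reliability = 0.7767.
Error variance = 171.292 − 133.044 = 38.2473; SEM = √38.2473 = 6.18.

6.18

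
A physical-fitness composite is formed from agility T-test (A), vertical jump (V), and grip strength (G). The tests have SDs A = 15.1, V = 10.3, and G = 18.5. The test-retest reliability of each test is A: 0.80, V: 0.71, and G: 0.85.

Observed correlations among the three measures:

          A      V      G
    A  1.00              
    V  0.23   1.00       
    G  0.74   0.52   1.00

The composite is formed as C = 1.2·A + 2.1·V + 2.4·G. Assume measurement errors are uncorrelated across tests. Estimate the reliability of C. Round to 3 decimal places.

Var(C) = 1.2²·15.1² + 2.1²·10.3² + 2.4²·18.5² + 2·[2.52·15.1·10.3·0.23 + 2.88·15.1·18.5·0.74 + 5.04·10.3·18.5·0.52] = 2767.55 + 2369.78 = 5137.33.
Because errors are independent across components, Cov(Tᵢ,Tⱼ) = Cov(Xᵢ,Xⱼ); the off-diagonal part of the true-score variance is the same as above.
True-score variance = [1.2²·15.1²·0.80 + 2.1²·10.3²·0.71 + 2.4²·18.5²·0.85] + 2369.78 = 2270.5 + 2369.78 = 4640.28.
Reliability = 4640.28 / 5137.33 = 0.903.

0.903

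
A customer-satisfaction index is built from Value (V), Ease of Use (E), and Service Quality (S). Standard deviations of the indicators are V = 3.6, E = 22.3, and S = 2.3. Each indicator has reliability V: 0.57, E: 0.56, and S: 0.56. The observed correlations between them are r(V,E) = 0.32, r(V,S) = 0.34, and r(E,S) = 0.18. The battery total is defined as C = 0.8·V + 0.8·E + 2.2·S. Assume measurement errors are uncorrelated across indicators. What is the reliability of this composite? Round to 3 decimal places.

Var(C) = 0.8²·3.6² + 0.8²·22.3² + 2.2²·2.3² + 2·[0.64·3.6·22.3·0.32 + 1.76·3.6·2.3·0.34 + 1.76·22.3·2.3·0.18] = 352.164 + 75.2895 = 427.453.
Under uncorrelated errors the observed covariances equal the true-score covariances, so only the own-variance terms attenuate.
True-score variance = [0.8²·3.6²·0.57 + 0.8²·22.3²·0.56 + 2.2²·2.3²·0.56] + 75.2895 = 197.295 + 75.2895 = 272.584.
Reliability = 272.584 / 427.453 = 0.638.

0.638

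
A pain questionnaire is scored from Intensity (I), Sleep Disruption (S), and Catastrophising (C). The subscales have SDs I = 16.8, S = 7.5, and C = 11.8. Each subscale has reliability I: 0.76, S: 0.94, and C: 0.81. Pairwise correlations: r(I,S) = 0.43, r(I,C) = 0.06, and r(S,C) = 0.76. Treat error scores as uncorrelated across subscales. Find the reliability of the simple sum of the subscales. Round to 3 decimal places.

Var(I+S+C) = 16.8² + 7.5² + 11.8² + 2·[16.8·7.5·0.43 + 16.8·11.8·0.06 + 7.5·11.8·0.76] = 477.73 + 266.669 = 744.399.
Because errors are independent across components, Cov(Tᵢ,Tⱼ) = Cov(Xᵢ,Xⱼ); the off-diagonal part of the true-score variance is the same as above.
True-score variance = [16.8²·0.76 + 7.5²·0.94 + 11.8²·0.81] + 266.669 = 380.162 + 266.669 = 646.831.
Reliability = 646.831 / 744.399 = 0.869.

0.869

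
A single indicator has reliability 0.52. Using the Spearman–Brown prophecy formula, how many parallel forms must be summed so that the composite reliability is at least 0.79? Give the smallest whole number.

k ≥ ρ*(1−ρ₁)/(ρ₁(1−ρ*)) = 0.79·0.48 / (0.52·0.21) = 3.473.
Smallest integer k = 4.

4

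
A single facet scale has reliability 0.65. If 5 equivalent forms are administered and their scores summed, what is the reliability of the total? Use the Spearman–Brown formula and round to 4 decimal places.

ρ_k = kρ / (1 + (k−1)ρ) = 5·0.65 / (1 + 4·0.65) = 3.250 / 3.600 = 0.9028.

0.9028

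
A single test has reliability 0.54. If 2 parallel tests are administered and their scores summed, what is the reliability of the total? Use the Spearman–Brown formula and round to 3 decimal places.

0.701

ρ_k = kρ / (1 + (k−1)ρ) = 2·0.54 / (1 + 1·0.54) = 1.080 / 1.540 = 0.701.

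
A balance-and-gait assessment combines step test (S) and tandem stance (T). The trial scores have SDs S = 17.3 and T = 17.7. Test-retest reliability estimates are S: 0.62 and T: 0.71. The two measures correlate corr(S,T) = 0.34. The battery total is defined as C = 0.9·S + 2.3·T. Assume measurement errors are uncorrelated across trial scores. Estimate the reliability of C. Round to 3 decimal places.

Var(C) = 0.9²·17.3² + 2.3²·17.7² + 2·[2.07·17.3·17.7·0.34] = 1899.73 + 431.021 = 2330.75.
With uncorrelated errors the cross-covariances are all true-score covariance, so they carry over unchanged; only the diagonal terms shrink to ρᵢσᵢ².
True-score variance = [0.9²·17.3²·0.62 + 2.3²·17.7²·0.71] + 431.021 = 1326.99 + 431.021 = 1758.01.
Reliability = 1758.01 / 2330.75 = 0.754.

0.754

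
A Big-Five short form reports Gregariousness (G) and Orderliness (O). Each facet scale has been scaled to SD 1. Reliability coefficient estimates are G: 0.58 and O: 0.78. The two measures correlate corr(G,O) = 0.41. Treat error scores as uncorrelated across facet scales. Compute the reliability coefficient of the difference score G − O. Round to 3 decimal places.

0.458

Var(G−O) = 1 + 1 − 2·0.41 = 2 − 0.82 = 1.18.
Because errors are independent across components, Cov(Tᵢ,Tⱼ) = Cov(Xᵢ,Xⱼ); the off-diagonal part of the true-score variance is the same as above.
True-score variance = [0.58 + 0.78] − 0.82 = 1.36 − 0.82 = 0.54.
Reliability = 0.54 / 1.18 = 0.458.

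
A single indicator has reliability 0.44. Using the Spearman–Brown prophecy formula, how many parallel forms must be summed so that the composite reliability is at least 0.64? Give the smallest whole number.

k ≥ ρ*(1−ρ₁)/(ρ₁(1−ρ*)) = 0.64·0.56 / (0.44·0.36) = 2.263.
Smallest integer k = 3.

3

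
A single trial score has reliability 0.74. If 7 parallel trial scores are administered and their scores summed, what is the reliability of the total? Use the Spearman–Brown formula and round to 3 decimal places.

ρ_k = kρ / (1 + (k−1)ρ) = 7·0.74 / (1 + 6·0.74) = 5.180 / 5.440 = 0.952.

0.952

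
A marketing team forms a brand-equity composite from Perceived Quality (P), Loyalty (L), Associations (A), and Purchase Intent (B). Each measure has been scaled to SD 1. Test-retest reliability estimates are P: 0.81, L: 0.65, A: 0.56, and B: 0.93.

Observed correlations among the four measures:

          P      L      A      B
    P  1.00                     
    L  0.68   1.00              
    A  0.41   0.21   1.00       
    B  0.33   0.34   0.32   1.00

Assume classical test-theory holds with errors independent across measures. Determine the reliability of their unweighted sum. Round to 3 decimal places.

Var(P+L+A+B) = 4 + 2·[0.68 + 0.41 + 0.33 + 0.21 + 0.34 + 0.32] = 4 + 4.58 = 8.58.
Because errors are independent across components, Cov(Tᵢ,Tⱼ) = Cov(Xᵢ,Xⱼ); the off-diagonal part of the true-score variance is the same as above.
True-score variance = [0.81 + 0.65 + 0.56 + 0.93] + 4.58 = 2.95 + 4.58 = 7.53.
Reliability = 7.53 / 8.58 = 0.878.

0.878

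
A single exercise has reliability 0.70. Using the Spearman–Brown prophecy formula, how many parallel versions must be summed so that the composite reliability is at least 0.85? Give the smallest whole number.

3

k ≥ ρ*(1−ρ₁)/(ρ₁(1−ρ*)) = 0.85·0.30 / (0.70·0.15) = 2.429.
Smallest integer k = 3.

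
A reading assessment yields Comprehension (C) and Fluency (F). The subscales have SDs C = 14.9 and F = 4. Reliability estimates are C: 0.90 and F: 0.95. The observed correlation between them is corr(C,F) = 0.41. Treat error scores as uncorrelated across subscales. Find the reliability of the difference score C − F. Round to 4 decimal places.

0.8784

Var(C−F) = 14.9² + 4² − 2·14.9·4·0.41 = 238.01 − 48.872 = 189.138.
Under uncorrelated errors the observed covariances equal the true-score covariances, so only the own-variance terms attenuate.
True-score variance = [14.9²·0.90 + 4²·0.95] − 48.872 = 215.009 − 48.872 = 166.137.
Reliability = 166.137 / 189.138 = 0.8784.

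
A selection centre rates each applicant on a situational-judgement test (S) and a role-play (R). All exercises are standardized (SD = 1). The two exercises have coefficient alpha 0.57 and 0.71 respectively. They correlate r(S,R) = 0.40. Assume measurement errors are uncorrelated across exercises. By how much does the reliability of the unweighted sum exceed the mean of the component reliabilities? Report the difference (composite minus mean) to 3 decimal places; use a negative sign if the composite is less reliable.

Var(sum) = 2 + 0.8 = 2.8; true-score variance = 1.28 + 0.8 = 2.08; composite reliability = 0.7429.
Mean component reliability = 0.6400.
Difference = 0.7429 − 0.6400 = 0.103.

0.103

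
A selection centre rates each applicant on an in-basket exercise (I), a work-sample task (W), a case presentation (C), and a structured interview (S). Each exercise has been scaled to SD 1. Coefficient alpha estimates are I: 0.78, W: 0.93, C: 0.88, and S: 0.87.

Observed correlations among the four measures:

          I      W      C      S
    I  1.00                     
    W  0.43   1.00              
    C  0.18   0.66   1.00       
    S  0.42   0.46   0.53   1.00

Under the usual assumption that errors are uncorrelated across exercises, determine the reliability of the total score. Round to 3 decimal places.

Var(I+W+C+S) = 4 + 2·[0.43 + 0.18 + 0.42 + 0.66 + 0.46 + 0.53] = 4 + 5.36 = 9.36.
Under uncorrelated errors the observed covariances equal the true-score covariances, so only the own-variance terms attenuate.
True-score variance = [0.78 + 0.93 + 0.88 + 0.87] + 5.36 = 3.46 + 5.36 = 8.82.
Reliability = 8.82 / 9.36 = 0.942.

0.942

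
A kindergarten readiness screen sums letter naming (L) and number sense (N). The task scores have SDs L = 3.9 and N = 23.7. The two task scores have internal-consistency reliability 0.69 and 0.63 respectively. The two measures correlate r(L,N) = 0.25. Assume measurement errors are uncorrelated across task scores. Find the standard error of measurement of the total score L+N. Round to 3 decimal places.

Var(total) = 576.9 + 46.215 = 623.115.
True-score variance = 364.36 + 46.215 = 410.575, so reliability = 0.6589.
Error variance = 623.115 − 410.575 = 212.54; SEM = √212.54 = 14.579.

14.579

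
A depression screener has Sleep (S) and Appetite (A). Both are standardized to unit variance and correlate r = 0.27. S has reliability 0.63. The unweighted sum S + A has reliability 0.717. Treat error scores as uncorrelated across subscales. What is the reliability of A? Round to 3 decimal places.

0.651

Var(S+A) = 2 + 2·0.27 = 2.540.
True-score variance = ρ_S + ρ_A + 2·0.27, so 0.717 = (0.63 + ρ_A + 0.54) / 2.540.
ρ_A = 0.717·2.540 − 0.63 − 0.54 = 0.651.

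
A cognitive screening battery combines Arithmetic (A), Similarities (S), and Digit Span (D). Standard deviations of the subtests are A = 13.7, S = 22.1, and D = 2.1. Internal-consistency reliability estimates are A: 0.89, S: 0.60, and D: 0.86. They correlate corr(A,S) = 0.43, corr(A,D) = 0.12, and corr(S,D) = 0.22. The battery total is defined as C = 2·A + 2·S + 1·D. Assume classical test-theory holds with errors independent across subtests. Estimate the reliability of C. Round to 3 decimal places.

0.773

Var(C) = 2²·13.7² + 2²·22.1² + 2.1² + 2·[4·13.7·22.1·0.43 + 2·13.7·2.1·0.12 + 2·22.1·2.1·0.22] = 2708.81 + 1096.18 = 3804.99.
Under uncorrelated errors the observed covariances equal the true-score covariances, so only the own-variance terms attenuate.
True-score variance = [2²·13.7²·0.89 + 2²·22.1²·0.60 + 2.1²·0.86] + 1096.18 = 1844.15 + 1096.18 = 2940.33.
Reliability = 2940.33 / 3804.99 = 0.773.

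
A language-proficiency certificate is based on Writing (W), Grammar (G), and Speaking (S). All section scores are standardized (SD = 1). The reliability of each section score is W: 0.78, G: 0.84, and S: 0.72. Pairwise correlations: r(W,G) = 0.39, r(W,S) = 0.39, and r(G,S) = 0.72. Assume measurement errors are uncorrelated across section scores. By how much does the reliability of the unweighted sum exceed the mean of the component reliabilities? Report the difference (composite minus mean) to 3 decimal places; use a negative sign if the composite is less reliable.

Var(sum) = 3 + 3 = 6; true-score variance = 2.34 + 3 = 5.34; composite reliability = 0.8900.
Mean component reliability = 0.7800.
Difference = 0.8900 − 0.7800 = 0.110.

0.110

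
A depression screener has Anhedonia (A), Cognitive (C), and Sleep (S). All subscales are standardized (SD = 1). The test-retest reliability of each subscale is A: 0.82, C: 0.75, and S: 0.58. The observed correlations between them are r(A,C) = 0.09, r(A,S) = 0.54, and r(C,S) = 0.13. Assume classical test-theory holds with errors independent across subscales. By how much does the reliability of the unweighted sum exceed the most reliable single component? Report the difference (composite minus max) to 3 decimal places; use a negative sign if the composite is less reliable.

-0.008

Var(sum) = 3 + 1.52 = 4.52; true-score variance = 2.15 + 1.52 = 3.67; composite reliability = 0.8119.
Max component reliability = 0.8200.
Difference = 0.8119 − 0.8200 = -0.008.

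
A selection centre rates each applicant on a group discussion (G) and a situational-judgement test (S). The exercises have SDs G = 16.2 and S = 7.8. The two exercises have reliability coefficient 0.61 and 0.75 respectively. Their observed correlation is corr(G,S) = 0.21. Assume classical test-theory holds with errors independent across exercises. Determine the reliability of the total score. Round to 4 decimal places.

0.6876

Var(G+S) = 16.2² + 7.8² + 2·[16.2·7.8·0.21] = 323.28 + 53.0712 = 376.351.
With uncorrelated errors the cross-covariances are all true-score covariance, so they carry over unchanged; only the diagonal terms shrink to ρᵢσᵢ².
True-score variance = [16.2²·0.61 + 7.8²·0.75] + 53.0712 = 205.718 + 53.0712 = 258.79.
Reliability = 258.79 / 376.351 = 0.6876.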